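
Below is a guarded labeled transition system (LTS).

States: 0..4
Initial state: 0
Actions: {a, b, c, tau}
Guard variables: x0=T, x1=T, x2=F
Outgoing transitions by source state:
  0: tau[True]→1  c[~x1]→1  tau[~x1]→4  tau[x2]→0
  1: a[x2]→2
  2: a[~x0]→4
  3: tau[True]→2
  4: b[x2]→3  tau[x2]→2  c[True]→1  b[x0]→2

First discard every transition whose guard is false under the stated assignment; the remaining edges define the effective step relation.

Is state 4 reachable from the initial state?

Guard filter leaves 4 enabled edge(s).
Layer 0: {0}
Layer 1: {1}  now seen {0,1}
Reach set: {0,1}

Answer: UNREACHABLE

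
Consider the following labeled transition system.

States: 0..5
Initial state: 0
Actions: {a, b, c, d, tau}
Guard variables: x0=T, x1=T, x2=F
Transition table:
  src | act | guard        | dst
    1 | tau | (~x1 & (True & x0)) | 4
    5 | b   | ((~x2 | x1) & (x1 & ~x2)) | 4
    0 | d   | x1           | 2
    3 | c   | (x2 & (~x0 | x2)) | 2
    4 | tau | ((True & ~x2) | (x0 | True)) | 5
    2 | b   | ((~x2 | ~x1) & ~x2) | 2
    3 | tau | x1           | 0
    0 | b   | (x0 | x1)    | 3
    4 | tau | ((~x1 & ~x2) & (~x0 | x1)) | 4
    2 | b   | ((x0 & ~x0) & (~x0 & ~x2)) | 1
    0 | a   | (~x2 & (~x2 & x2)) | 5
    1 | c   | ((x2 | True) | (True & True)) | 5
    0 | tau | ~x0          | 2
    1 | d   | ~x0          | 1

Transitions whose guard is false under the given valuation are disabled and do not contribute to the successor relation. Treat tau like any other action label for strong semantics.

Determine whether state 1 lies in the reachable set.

Answer: UNREACHABLE

Trace:
7 transition(s) survive guard evaluation.
Layer 0: {0}
Layer 1: {2,3}  now seen {0,2,3}
R = {0,2,3}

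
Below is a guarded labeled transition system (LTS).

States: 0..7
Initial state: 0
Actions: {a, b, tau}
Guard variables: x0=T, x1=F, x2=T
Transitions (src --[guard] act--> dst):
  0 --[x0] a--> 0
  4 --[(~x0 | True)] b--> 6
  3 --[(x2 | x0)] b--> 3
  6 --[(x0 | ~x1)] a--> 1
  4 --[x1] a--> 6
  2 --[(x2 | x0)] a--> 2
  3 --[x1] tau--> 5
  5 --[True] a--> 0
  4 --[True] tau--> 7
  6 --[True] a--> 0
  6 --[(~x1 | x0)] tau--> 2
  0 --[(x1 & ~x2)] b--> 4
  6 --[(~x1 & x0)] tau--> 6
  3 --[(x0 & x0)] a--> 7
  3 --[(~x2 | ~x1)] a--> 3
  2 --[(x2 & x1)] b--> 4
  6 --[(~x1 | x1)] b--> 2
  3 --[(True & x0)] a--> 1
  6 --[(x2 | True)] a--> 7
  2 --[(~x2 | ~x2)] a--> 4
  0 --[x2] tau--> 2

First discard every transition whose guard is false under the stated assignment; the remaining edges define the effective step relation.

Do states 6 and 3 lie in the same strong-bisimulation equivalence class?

Bisimulation quotient by refinement:
  π0 = {{0,1,2,3,4,5,6,7}}
  π1 = {{0},{1,7},{2,5},{3},{4},{6}}
  π2 = {{0},{1,7},{2},{3},{4},{5},{6}}
7 equivalence class(es) (converged in 3)
class of 6: {6}; class of 3: {3}

Answer: NOT BISIMILAR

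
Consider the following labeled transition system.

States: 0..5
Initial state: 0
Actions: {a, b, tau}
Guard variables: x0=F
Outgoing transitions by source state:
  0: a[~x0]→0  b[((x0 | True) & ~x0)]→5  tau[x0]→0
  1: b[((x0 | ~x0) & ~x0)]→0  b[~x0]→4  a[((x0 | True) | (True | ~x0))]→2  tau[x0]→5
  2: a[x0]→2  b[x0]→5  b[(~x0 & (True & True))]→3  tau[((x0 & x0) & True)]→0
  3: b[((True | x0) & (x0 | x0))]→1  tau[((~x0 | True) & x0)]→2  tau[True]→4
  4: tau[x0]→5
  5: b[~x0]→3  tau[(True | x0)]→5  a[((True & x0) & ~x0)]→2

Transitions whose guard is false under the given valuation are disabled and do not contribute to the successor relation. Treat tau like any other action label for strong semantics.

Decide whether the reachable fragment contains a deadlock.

Answer: DEADLOCK at state 4

Trace:
R = {0,3,4,5}
  0: a→0  b→5  [2 out]
  3: tau→4  [1 out]
  4: ∅  [no exit]
  5: b→3  tau→5  [2 out]
Path to 4: b·b·tau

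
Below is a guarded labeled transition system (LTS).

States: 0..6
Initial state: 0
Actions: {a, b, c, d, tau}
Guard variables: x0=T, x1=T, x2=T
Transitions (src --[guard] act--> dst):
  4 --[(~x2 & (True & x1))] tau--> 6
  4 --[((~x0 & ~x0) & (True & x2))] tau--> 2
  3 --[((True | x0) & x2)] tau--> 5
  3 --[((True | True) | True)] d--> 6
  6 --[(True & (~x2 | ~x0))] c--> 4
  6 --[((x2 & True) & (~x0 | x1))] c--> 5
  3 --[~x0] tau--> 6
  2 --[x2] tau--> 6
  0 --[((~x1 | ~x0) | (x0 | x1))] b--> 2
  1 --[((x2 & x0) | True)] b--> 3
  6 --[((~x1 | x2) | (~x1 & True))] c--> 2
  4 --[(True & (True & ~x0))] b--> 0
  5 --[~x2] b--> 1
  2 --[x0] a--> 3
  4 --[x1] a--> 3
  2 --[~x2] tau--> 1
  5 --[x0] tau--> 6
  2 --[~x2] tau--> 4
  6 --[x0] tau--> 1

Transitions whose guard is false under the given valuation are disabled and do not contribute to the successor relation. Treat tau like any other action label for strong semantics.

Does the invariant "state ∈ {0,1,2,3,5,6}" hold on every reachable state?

Inv-set: {0,1,2,3,5,6}
R = {0,1,2,3,5,6}
  0: ok
  1: ok
  2: ok
  3: ok
  5: ok
  6: ok

Answer: INVARIANT HOLDS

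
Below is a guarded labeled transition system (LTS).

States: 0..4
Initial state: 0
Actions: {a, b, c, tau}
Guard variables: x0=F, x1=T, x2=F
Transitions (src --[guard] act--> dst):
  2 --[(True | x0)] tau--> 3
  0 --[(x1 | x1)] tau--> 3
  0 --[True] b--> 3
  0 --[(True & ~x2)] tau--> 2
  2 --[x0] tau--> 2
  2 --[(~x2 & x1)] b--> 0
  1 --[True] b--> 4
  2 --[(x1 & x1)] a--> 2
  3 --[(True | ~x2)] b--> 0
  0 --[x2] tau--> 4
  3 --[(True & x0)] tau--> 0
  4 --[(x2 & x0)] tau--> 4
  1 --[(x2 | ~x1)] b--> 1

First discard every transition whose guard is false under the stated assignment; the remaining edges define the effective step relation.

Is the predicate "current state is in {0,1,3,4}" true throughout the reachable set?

Inv-set: {0,1,3,4}
Reachable = {0,2,3}
  0: ✓
  2: ✗ unsafe
  3: ✓
witness against invariant: tau → 2

Answer: INVARIANT VIOLATED at state 2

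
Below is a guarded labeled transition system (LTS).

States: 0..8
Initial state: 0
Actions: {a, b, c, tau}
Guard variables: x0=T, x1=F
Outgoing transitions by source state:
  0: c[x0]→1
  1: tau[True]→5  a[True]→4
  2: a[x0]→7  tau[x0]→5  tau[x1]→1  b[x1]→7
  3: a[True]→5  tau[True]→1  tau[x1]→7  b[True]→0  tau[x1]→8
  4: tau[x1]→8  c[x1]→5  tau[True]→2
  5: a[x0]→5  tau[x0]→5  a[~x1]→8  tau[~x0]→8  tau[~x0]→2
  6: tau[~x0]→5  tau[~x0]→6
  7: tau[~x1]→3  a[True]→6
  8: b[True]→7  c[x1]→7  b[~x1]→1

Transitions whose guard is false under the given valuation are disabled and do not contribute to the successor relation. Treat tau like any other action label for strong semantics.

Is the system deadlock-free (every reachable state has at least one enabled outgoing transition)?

Answer: DEADLOCK at state 6

Trace:
Reach set: {0,1,2,3,4,5,6,7,8}
  0: c→1  [1 exit(s)]
  1: a→4  tau→5  [2 exit(s)]
  2: a→7  tau→5  [2 exit(s)]
  3: a→5  b→0  tau→1  [3 exit(s)]
  4: tau→2  [1 exit(s)]
  5: a→5  a→8  tau→5  [3 exit(s)]
  6: ∅  [no exit]
  7: a→6  tau→3  [2 exit(s)]
  8: b→1  b→7  [2 exit(s)]
Path to 6: c·tau·a·b·a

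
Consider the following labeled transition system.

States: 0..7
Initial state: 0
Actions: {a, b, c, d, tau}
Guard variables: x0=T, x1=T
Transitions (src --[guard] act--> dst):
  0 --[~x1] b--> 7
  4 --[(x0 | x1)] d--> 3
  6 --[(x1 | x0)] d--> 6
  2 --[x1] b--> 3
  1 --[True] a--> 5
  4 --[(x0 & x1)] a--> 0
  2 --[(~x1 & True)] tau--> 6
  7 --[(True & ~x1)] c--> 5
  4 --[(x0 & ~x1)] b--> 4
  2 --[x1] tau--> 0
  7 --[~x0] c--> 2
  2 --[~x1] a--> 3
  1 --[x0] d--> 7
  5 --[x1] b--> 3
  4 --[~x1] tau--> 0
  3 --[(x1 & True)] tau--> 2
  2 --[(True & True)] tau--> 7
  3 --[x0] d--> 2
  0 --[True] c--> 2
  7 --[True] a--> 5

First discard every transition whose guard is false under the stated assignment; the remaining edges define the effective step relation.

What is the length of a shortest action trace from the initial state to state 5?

Breadth-first toward 5:
  depth 0: {0}
  depth 1: {2}
  depth 2: {3,7}
  depth 3: {5}
5 enters at depth 3; path c·tau·a

Answer: 3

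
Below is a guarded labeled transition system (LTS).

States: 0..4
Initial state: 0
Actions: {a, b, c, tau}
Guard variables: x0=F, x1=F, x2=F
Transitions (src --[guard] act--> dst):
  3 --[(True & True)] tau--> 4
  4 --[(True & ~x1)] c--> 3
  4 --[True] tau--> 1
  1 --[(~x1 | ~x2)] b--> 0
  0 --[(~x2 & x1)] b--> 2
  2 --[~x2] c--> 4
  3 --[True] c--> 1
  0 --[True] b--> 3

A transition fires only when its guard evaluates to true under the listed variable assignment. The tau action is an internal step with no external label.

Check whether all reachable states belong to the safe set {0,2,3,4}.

Answer: INVARIANT VIOLATED at state 1

Trace:
Inv-set: {0,2,3,4}
Reachable = {0,1,3,4}
  0: ok
  1: ✗ unsafe
  3: ok
  4: ok
counterexample path to 1: b·c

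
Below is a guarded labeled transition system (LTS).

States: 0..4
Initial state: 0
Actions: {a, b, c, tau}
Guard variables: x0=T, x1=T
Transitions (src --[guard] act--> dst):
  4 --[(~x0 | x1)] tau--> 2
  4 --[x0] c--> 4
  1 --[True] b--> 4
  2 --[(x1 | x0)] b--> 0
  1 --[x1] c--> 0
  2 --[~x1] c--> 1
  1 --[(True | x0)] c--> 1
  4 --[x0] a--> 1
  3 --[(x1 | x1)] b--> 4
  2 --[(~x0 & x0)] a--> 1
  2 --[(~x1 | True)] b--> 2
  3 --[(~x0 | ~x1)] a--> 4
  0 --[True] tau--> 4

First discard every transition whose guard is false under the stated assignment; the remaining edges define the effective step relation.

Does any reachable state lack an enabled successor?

Answer: DEADLOCK-FREE

Analysis:
Reachable = {0,1,2,4}
  0: tau→4  [1 out]
  1: b→4  c→0  c→1  [3 out]
  2: b→0  b→2  [2 out]
  4: a→1  c→4  tau→2  [3 out]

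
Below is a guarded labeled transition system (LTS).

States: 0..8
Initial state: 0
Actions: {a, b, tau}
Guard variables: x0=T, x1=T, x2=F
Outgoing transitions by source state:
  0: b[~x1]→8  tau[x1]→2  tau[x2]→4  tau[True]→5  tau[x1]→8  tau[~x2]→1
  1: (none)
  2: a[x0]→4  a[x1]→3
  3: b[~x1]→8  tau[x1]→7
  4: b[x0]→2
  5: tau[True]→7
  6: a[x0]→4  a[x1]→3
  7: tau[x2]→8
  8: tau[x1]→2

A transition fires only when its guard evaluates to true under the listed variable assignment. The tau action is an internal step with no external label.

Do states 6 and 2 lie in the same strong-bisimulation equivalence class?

Bisimulation quotient by refinement:
  round 0: {{0,1,2,3,4,5,6,7,8}}
  round 1: {{0,3,5,8},{1,7},{2,6},{4}}
  round 2: {{0},{1,7},{2,6},{3,5},{4},{8}}
Fixed point at round 3; 6 class(es).
[6]={2,6}  [2]={2,6}

Answer: BISIMILAR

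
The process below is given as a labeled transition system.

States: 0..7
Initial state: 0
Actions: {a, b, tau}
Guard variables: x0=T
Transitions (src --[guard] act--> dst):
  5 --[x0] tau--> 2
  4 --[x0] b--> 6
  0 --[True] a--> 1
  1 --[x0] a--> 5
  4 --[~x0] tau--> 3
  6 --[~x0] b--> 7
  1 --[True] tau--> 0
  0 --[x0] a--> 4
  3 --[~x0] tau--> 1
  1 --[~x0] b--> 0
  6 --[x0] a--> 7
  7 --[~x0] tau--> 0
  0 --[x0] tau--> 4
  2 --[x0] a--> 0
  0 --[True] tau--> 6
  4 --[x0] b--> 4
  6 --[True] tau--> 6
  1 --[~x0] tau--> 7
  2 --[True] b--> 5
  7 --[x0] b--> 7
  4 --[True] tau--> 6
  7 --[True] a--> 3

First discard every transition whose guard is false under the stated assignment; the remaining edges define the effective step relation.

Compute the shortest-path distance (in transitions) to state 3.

Layered search for 3:
  depth 0: {0}
  depth 1: {1,4,6}
  depth 2: {5,7}
  depth 3: {2,3}
first hit 3 at d=3 via tau·a·a

Answer: 3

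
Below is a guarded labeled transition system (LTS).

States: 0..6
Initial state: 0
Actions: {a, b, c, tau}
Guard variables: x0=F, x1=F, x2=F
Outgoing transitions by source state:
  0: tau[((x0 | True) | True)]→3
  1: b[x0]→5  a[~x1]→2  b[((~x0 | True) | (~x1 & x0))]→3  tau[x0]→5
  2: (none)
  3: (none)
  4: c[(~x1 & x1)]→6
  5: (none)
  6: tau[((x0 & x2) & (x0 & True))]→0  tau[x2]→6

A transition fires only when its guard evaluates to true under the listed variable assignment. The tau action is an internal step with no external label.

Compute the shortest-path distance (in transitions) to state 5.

Layered search for 5:
  Layer 0: {0}
  Layer 1: {3}
5 never appears.

Answer: UNREACHABLE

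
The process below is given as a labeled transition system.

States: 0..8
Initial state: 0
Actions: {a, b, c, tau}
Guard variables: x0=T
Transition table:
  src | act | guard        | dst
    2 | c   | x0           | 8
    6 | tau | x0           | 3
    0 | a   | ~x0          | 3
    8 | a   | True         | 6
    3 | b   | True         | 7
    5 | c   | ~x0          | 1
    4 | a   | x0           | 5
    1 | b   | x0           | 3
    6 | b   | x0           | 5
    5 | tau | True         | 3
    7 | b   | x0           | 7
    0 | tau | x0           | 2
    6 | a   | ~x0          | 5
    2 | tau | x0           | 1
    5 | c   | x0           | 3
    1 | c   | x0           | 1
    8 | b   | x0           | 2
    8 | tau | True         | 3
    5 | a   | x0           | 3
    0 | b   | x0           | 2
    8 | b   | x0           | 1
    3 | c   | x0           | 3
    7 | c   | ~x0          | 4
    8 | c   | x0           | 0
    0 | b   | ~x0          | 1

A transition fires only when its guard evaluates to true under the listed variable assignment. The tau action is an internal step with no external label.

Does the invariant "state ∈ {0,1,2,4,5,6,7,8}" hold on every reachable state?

Safe = {0,1,2,4,5,6,7,8}
R = {0,1,2,3,5,6,7,8}
  0: safe
  1: safe
  2: safe
  3: outside
  5: safe
  6: safe
  7: safe
  8: safe
witness against invariant: tau·c·tau → 3

Answer: INVARIANT VIOLATED at state 3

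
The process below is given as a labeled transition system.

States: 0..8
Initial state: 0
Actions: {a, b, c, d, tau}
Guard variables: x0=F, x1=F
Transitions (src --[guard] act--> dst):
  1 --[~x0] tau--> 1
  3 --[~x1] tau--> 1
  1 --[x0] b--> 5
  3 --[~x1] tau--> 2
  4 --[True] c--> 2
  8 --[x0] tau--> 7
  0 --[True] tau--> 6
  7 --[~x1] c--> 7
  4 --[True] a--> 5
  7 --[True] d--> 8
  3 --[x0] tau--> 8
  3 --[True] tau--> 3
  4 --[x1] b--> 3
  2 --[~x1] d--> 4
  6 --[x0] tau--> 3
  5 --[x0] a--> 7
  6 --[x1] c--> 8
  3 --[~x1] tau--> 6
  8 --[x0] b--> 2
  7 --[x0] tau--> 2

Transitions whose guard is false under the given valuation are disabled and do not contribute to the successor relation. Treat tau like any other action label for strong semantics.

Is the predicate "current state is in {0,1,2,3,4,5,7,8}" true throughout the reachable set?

Safe = {0,1,2,3,4,5,7,8}
Reachable = {0,6}
  0: ✓
  6: outside
witness against invariant: tau → 6

Answer: INVARIANT VIOLATED at state 6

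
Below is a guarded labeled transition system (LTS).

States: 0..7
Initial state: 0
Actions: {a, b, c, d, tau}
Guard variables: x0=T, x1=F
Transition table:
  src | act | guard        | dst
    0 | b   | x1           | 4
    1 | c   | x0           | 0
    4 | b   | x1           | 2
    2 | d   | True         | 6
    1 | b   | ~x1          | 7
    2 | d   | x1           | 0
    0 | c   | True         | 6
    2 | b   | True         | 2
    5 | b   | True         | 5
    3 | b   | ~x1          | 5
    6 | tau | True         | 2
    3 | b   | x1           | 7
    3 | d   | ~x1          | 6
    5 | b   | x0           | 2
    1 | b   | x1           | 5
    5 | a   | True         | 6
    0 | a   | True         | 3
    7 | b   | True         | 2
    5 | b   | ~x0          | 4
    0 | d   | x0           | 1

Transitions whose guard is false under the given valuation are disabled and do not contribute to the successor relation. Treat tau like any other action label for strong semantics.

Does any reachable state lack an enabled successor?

Reachable = {0,1,2,3,5,6,7}
  0: a→3  c→6  d→1  [3 out]
  1: b→7  c→0  [2 out]
  2: b→2  d→6  [2 out]
  3: b→5  d→6  [2 out]
  5: a→6  b→2  b→5  [3 out]
  6: tau→2  [1 out]
  7: b→2  [1 out]

Answer: DEADLOCK-FREE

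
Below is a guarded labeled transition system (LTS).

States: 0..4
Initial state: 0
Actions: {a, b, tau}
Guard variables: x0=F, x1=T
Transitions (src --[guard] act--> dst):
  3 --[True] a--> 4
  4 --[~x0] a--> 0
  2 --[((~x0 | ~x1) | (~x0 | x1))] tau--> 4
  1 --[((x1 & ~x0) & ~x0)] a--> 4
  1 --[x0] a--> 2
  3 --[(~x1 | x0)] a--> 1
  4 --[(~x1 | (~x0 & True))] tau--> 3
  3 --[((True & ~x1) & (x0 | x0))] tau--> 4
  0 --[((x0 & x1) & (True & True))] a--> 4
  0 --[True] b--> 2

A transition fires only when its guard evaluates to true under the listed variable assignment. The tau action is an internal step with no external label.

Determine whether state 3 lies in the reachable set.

Answer: REACHABLE

Trace:
After dropping false guards: 6 live edges.
Layer 0: {0}
Layer 1: {2}  now seen {0,2}
Layer 2: {4}  now seen {0,2,4}
Layer 3: {3}  now seen {0,2,3,4}
Reach set: {0,2,3,4}
Path to 3: b·tau·tau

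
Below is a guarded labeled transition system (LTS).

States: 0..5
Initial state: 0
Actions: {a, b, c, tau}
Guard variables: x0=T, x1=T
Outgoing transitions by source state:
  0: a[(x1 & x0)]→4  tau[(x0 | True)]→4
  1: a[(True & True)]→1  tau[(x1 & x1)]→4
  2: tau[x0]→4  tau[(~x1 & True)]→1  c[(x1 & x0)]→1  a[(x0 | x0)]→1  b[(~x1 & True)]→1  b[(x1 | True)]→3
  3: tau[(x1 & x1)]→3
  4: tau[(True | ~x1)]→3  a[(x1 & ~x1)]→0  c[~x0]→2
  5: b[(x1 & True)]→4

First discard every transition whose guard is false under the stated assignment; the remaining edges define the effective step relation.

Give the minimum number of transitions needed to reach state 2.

Answer: UNREACHABLE

Working:
Layered search for 2:
  Layer 0: {0}
  Layer 1: {4}
  Layer 2: {3}
2 never appears.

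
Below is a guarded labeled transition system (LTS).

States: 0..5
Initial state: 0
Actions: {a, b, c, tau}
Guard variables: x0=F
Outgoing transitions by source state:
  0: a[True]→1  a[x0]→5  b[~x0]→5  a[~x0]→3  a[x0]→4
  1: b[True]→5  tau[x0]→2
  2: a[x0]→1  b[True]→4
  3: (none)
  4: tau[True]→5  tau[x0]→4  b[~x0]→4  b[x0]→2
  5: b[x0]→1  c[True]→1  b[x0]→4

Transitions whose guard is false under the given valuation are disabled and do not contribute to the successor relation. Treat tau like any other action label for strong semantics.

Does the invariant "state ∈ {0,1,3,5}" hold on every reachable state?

Safe = {0,1,3,5}
Reach set: {0,1,3,5}
  0: ✓
  1: ✓
  3: ✓
  5: ✓

Answer: INVARIANT HOLDS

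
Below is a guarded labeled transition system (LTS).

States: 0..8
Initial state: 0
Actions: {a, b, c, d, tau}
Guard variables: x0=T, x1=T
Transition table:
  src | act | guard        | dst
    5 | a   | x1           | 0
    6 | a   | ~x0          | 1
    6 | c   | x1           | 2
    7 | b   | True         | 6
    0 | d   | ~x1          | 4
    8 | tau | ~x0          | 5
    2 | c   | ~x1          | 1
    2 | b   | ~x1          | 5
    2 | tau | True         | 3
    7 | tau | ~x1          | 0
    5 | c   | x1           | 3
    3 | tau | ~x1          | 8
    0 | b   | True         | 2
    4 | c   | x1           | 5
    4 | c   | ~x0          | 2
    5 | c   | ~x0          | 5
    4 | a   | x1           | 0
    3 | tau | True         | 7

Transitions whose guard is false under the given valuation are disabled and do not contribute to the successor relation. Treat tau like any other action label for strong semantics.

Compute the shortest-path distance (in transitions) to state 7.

Breadth-first toward 7:
  Layer 0: {0}
  Layer 1: {2}
  Layer 2: {3}
  Layer 3: {7}
depth(7)=3, e.g. b·tau·tau

Answer: 3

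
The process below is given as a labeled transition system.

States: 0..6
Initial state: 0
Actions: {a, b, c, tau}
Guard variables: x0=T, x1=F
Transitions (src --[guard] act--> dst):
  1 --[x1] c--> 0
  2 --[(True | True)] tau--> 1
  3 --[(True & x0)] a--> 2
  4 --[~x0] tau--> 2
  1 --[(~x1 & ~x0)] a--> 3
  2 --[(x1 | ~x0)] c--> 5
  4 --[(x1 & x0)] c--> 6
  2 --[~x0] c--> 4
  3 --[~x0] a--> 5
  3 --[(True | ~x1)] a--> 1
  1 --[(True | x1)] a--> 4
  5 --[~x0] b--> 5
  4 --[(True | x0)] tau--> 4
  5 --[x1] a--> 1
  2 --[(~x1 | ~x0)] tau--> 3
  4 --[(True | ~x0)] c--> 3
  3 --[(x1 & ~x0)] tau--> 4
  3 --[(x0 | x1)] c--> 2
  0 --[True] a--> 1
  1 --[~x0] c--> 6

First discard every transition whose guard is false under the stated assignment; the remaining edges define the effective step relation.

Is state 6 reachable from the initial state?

Answer: UNREACHABLE

Trace:
Guard filter leaves 9 enabled edge(s).
Layer 0: {0}
Layer 1: {1}  cumulative {0,1}
Layer 2: {4}  cumulative {0,1,4}
Layer 3: {3}  cumulative {0,1,3,4}
Layer 4: {2}  cumulative {0,1,2,3,4}
Reachable = {0,1,2,3,4}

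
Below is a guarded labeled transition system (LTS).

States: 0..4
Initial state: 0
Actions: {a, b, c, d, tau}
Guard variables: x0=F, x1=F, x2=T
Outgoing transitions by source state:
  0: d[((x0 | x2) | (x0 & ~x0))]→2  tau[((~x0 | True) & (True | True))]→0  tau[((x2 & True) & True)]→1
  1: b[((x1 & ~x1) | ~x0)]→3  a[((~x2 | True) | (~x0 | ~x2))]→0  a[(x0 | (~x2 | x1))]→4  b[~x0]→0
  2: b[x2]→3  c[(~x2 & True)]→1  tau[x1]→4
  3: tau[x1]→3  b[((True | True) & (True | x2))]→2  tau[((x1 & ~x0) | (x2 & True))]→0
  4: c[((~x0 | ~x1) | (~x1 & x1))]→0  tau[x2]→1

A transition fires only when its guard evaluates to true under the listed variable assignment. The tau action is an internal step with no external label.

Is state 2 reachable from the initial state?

Answer: REACHABLE

Trace:
Guard filter leaves 11 enabled edge(s).
L0 = {0}
L1 = {1,2}  cumulative {0,1,2}
L2 = {3}  cumulative {0,1,2,3}
Reach set: {0,1,2,3}
witness 2: d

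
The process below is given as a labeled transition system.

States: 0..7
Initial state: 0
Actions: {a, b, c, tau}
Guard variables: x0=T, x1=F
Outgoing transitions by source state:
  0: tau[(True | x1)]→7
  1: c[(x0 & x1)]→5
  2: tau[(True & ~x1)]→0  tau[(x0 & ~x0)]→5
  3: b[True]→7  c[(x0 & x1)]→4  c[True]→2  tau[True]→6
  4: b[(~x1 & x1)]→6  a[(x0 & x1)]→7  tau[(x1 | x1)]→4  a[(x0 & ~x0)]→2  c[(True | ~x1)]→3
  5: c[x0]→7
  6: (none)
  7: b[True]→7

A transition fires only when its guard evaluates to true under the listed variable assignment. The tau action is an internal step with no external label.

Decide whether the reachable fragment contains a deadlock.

Answer: DEADLOCK-FREE

Analysis:
Reachable = {0,7}
  0: tau→7  [deg 1]
  7: b→7  [deg 1]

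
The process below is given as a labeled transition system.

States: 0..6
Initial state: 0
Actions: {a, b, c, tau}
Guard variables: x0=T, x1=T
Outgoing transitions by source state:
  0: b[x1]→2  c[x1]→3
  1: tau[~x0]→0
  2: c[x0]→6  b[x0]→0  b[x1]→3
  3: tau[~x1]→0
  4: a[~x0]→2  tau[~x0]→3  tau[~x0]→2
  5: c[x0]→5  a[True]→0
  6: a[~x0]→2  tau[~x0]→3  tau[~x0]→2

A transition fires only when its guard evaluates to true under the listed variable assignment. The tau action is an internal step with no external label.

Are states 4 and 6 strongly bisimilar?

Answer: BISIMILAR

Trace:
Refine partition for ~:
  π0 = {{0,1,2,3,4,5,6}}
  π1 = {{0,2},{1,3,4,6},{5}}
  π2 = {{0},{1,3,4,6},{2},{5}}
Fixed point at round 3; 4 class(es).
4∈{1,3,4,6}, 6∈{1,3,4,6}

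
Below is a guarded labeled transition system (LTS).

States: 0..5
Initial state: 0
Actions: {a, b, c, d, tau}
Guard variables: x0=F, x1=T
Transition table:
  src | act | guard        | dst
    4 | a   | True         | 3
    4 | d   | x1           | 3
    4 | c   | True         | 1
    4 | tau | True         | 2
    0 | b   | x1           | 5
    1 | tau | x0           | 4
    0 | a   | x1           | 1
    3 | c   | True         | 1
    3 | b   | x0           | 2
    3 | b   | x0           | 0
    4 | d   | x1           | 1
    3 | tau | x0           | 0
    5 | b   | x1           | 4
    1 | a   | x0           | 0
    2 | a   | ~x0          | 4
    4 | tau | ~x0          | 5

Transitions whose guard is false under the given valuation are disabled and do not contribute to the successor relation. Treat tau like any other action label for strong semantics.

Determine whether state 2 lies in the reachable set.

11 transition(s) survive guard evaluation.
L0 = {0}
L1 = {1,5}  now seen {0,1,5}
L2 = {4}  now seen {0,1,4,5}
L3 = {2,3}  now seen {0,1,2,3,4,5}
Reachable = {0,1,2,3,4,5}
witness 2: b·b·tau

Answer: REACHABLE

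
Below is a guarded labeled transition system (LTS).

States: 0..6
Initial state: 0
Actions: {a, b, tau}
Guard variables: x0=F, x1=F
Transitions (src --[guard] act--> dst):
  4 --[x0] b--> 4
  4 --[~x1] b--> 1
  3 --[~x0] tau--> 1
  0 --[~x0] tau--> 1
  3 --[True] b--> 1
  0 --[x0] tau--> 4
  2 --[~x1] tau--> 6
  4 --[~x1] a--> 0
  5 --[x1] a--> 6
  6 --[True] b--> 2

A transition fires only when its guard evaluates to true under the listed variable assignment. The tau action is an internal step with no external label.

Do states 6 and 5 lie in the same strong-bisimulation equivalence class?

Answer: NOT BISIMILAR

Working:
Refine partition for ~:
  π0 = {{0,1,2,3,4,5,6}}
  π1 = {{0,2},{1,5},{3},{4},{6}}
  π2 = {{0},{1,5},{2},{3},{4},{6}}
stable after 3 split(s): 6 block(s)
6∈{6}, 5∈{1,5}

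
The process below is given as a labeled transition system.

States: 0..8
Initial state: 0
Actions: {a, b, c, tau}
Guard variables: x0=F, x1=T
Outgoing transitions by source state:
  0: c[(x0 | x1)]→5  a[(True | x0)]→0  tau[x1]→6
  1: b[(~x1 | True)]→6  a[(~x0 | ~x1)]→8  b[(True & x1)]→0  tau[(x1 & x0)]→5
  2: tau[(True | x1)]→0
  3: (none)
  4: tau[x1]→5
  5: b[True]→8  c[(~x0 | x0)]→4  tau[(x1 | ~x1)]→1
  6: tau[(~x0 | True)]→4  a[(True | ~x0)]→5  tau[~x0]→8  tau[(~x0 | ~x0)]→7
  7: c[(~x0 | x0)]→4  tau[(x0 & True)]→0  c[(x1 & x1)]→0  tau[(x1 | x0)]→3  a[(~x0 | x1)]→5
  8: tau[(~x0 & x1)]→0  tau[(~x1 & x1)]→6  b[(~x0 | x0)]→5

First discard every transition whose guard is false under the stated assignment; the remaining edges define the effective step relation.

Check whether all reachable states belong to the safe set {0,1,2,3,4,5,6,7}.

Safe = {0,1,2,3,4,5,6,7}
R = {0,1,3,4,5,6,7,8}
  0: ok
  1: ok
  3: ok
  4: ok
  5: ok
  6: ok
  7: ok
  8: outside
counterexample path to 8: c·b

Answer: INVARIANT VIOLATED at state 8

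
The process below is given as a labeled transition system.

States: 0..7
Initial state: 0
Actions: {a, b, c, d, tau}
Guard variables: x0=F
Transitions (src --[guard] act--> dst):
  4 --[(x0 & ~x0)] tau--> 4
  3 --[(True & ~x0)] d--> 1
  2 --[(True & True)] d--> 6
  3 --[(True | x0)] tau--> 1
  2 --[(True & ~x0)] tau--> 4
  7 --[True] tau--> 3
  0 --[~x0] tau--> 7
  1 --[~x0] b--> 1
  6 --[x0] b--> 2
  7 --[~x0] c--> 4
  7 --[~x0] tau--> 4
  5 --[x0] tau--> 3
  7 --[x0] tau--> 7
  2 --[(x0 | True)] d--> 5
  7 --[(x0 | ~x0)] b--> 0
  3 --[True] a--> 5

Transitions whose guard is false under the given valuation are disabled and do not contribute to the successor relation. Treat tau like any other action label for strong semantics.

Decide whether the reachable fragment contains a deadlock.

Reach set: {0,1,3,4,5,7}
  0: tau→7  [1 out]
  1: b→1  [1 out]
  3: a→5  d→1  tau→1  [3 out]
  4: ∅  [STUCK]
  5: ∅  [STUCK]
  7: b→0  c→4  tau→3  tau→4  [4 out]
Path to 4: tau·tau

Answer: DEADLOCK at state 4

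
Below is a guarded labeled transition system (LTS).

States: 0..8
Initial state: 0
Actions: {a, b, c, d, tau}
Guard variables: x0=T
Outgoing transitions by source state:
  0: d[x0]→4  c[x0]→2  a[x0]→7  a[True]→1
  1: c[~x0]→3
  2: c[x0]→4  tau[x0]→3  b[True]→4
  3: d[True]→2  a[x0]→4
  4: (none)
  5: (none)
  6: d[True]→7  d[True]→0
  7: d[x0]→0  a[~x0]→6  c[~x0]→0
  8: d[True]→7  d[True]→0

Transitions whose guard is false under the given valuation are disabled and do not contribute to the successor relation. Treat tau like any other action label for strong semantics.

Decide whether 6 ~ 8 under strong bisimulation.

Compute ~ classes (split until stable):
  round 0: {{0,1,2,3,4,5,6,7,8}}
  round 1: {{0},{1,4,5},{2},{3},{6,7,8}}
  round 2: {{0},{1,4,5},{2},{3},{6,8},{7}}
Fixed point at round 3; 6 class(es).
6∈{6,8}, 8∈{6,8}

Answer: BISIMILAR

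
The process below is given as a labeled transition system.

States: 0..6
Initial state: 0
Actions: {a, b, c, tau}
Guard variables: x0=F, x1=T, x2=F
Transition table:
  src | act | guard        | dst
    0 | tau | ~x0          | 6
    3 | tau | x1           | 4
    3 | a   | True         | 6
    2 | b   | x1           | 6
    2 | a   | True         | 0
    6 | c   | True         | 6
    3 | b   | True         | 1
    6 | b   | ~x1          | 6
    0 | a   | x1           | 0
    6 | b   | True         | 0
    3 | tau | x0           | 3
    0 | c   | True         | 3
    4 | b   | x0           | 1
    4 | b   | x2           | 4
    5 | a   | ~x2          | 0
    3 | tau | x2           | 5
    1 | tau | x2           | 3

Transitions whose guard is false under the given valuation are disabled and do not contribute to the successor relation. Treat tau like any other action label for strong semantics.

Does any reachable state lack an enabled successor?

Answer: DEADLOCK at state 1

Trace:
Reach set: {0,1,3,4,6}
  0: a→0  c→3  tau→6  [3 out]
  1: ∅  [deadlock]
  3: a→6  b→1  tau→4  [3 out]
  4: ∅  [deadlock]
  6: b→0  c→6  [2 out]
trace reaching 1: c·b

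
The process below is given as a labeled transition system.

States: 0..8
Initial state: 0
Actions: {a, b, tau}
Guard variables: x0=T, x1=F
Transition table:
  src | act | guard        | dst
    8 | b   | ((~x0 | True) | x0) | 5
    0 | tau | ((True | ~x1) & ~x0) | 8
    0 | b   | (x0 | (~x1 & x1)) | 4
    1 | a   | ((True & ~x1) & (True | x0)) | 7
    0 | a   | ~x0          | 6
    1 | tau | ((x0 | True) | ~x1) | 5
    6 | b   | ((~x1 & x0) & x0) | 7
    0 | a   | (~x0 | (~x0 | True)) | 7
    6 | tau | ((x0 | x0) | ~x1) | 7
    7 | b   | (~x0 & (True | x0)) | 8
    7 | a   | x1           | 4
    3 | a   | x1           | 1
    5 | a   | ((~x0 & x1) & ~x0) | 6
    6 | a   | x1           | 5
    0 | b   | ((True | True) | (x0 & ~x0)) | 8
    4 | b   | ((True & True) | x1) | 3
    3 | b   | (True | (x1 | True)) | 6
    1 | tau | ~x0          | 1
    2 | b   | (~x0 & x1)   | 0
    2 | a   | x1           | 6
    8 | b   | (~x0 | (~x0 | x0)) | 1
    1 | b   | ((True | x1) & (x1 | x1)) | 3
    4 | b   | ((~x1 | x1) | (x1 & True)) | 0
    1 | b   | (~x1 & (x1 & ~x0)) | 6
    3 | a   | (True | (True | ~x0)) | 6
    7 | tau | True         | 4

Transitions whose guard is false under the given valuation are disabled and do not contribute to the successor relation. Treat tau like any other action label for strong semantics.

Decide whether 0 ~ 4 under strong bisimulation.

Answer: NOT BISIMILAR

Trace:
Bisimulation quotient by refinement:
  π0 = {{0,1,2,3,4,5,6,7,8}}
  π1 = {{0,3},{1},{2,5},{4,8},{6},{7}}
  π2 = {{0},{1},{2,5},{3},{4},{6},{7},{8}}
Fixed point at round 3; 8 class(es).
[0]={0}  [4]={4}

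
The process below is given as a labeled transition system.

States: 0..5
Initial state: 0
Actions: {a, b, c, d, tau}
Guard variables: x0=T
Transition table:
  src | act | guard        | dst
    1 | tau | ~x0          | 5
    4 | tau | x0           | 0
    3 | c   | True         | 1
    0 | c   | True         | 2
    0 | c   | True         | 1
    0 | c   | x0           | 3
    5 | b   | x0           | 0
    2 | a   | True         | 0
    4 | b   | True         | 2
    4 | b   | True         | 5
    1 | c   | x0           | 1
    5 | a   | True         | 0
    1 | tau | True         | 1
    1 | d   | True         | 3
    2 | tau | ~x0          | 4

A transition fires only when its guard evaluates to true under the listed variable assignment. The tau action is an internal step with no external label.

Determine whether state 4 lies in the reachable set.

13 transition(s) survive guard evaluation.
Layer 0: {0}
Layer 1: {1,2,3}  total {0,1,2,3}
Reach set: {0,1,2,3}

Answer: UNREACHABLE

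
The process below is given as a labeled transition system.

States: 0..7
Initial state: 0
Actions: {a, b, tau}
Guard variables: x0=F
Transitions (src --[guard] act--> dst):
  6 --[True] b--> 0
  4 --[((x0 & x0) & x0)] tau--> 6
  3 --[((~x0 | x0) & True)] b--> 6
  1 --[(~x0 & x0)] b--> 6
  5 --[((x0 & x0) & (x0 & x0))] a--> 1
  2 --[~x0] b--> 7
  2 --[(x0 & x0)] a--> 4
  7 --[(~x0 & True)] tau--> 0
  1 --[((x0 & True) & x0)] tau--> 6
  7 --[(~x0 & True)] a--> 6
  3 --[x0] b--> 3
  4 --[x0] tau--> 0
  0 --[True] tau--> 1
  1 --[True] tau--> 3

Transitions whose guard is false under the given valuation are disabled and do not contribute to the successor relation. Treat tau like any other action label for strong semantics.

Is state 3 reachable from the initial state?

Answer: REACHABLE

Working:
Guard filter leaves 7 enabled edge(s).
L0 = {0}
L1 = {1}  now seen {0,1}
L2 = {3}  now seen {0,1,3}
L3 = {6}  now seen {0,1,3,6}
Reachable = {0,1,3,6}
witness 3: tau·tau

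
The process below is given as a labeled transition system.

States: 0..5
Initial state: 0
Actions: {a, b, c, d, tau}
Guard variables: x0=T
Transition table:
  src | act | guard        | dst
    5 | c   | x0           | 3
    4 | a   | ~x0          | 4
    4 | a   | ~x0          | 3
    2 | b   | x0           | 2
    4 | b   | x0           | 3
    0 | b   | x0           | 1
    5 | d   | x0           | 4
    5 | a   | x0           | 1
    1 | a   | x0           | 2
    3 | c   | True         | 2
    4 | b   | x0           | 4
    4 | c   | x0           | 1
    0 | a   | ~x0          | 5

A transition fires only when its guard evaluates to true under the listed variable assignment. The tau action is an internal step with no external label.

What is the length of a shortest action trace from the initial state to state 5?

BFS to 5:
  depth 0: {0}
  depth 1: {1}
  depth 2: {2}
5 never appears.

Answer: UNREACHABLE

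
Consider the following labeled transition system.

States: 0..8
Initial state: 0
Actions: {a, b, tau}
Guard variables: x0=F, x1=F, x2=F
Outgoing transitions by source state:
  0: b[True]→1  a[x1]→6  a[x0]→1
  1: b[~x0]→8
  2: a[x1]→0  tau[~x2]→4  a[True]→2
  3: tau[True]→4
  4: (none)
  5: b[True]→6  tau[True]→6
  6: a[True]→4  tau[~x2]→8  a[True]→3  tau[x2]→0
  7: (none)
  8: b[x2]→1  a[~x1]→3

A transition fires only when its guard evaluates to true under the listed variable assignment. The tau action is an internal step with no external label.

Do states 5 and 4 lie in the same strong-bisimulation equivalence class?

Compute ~ classes (split until stable):
  P[0] = {{0,1,2,3,4,5,6,7,8}}
  P[1] = {{0,1},{2,6},{3},{4,7},{5},{8}}
  P[2] = {{0},{1},{2},{3},{4,7},{5},{6},{8}}
Fixed point at round 3; 8 class(es).
[5]={5}  [4]={4,7}

Answer: NOT BISIMILAR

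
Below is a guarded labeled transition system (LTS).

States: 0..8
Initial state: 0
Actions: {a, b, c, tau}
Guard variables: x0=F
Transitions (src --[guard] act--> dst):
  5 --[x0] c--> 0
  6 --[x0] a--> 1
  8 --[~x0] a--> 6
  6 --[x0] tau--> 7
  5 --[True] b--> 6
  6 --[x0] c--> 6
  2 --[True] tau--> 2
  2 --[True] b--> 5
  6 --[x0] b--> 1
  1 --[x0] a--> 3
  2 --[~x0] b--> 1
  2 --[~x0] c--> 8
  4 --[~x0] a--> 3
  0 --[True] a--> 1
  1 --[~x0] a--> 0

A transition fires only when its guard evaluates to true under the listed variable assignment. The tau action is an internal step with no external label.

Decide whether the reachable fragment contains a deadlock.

Reachable = {0,1}
  0: a→1  [1 out]
  1: a→0  [1 out]

Answer: DEADLOCK-FREE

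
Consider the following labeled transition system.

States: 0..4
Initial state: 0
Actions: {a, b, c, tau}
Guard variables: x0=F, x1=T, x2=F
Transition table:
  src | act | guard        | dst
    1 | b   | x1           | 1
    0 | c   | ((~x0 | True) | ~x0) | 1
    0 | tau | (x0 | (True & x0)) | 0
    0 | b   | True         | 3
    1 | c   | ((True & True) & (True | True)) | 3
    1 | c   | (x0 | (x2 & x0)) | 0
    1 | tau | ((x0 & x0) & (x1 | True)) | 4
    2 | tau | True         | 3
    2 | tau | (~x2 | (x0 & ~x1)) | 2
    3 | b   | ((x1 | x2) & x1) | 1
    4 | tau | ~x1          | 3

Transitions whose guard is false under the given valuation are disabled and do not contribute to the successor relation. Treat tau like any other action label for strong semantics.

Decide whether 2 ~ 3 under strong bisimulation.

Answer: NOT BISIMILAR

Trace:
Compute ~ classes (split until stable):
  P[0] = {{0,1,2,3,4}}
  P[1] = {{0,1},{2},{3},{4}}
  P[2] = {{0},{1},{2},{3},{4}}
5 equivalence class(es) (converged in 3)
2∈{2}, 3∈{3}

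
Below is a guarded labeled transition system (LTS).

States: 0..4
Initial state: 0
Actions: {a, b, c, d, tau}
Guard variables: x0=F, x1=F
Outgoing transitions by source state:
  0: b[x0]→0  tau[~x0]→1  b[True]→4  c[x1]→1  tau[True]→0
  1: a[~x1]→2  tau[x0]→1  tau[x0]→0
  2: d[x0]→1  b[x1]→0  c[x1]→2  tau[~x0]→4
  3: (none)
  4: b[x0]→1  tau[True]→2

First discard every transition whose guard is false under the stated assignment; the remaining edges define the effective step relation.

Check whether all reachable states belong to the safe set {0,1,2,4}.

Safe = {0,1,2,4}
Reach set: {0,1,2,4}
  0: ✓
  1: ✓
  2: ✓
  4: ✓

Answer: INVARIANT HOLDS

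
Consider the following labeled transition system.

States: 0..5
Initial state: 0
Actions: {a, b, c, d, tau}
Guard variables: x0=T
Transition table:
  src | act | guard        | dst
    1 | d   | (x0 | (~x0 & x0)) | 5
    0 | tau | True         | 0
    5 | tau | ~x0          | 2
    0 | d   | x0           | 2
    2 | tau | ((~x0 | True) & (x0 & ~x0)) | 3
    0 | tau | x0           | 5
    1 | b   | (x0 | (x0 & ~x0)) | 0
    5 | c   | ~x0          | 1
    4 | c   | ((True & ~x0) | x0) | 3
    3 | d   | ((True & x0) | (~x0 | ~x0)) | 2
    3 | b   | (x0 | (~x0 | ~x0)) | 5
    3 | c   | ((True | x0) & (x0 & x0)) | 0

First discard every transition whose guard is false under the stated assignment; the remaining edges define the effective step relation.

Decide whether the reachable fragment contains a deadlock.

Answer: DEADLOCK at state 2

Analysis:
Reach set: {0,2,5}
  0: d→2  tau→0  tau→5  [deg 3]
  2: ∅  [no exit]
  5: ∅  [no exit]
trace reaching 2: d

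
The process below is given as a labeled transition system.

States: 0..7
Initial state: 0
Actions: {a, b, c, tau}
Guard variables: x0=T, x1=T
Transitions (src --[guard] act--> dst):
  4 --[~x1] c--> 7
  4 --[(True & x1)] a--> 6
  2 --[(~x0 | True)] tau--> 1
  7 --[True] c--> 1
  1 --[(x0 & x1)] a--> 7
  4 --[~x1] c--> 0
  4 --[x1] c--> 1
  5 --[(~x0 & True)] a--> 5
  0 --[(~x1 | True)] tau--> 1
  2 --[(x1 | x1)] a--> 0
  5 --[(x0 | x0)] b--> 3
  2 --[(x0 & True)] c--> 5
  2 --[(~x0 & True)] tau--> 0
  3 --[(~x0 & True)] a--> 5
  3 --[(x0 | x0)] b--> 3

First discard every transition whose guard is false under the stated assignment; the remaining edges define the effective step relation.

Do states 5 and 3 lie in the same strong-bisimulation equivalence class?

Compute ~ classes (split until stable):
  P[0] = {{0,1,2,3,4,5,6,7}}
  P[1] = {{0},{1},{2},{3,5},{4},{6},{7}}
Fixed point at round 2; 7 class(es).
class of 5: {3,5}; class of 3: {3,5}

Answer: BISIMILAR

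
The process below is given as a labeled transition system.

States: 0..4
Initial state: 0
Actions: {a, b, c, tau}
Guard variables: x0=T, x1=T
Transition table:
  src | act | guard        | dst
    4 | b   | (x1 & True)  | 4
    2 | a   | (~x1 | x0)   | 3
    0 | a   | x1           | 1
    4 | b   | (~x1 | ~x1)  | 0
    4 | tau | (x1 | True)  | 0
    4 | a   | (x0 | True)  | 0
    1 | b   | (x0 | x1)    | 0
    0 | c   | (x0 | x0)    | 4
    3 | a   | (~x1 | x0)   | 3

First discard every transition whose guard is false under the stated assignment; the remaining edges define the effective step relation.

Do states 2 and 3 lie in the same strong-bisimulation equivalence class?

Answer: BISIMILAR

Analysis:
Compute ~ classes (split until stable):
  π0 = {{0,1,2,3,4}}
  π1 = {{0},{1},{2,3},{4}}
Fixed point at round 2; 4 class(es).
class of 2: {2,3}; class of 3: {2,3}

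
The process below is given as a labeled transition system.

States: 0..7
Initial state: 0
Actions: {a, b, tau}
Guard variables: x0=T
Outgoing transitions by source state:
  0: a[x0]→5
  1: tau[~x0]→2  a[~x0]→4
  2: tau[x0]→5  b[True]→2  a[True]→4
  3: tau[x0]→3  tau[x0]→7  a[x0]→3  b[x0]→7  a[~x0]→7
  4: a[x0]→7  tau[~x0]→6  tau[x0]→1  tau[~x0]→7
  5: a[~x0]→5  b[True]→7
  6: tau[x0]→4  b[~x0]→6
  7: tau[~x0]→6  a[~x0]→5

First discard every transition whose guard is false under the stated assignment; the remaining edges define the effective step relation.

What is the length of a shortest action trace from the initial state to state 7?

Breadth-first toward 7:
  L0 = {0}
  L1 = {5}
  L2 = {7}
7 enters at depth 2; path a·b

Answer: 2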